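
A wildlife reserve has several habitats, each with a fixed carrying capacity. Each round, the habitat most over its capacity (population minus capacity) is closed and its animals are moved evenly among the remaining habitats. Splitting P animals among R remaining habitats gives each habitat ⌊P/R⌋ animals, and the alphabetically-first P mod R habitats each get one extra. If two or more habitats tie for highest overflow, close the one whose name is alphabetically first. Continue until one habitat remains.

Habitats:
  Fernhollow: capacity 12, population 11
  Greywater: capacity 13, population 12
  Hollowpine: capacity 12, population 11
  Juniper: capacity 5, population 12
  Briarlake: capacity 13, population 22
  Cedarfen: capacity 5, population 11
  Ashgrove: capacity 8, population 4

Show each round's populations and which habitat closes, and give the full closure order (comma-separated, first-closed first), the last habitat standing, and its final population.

Closure order: Briarlake, Cedarfen, Juniper, Fernhollow, Greywater, Ashgrove
Last habitat: Hollowpine with 83 animals

Round 1: Ashgrove=4 Briarlake=22 Cedarfen=11 Fernhollow=11 Greywater=12 Hollowpine=11 Juniper=12 → close Briarlake (overflow 9)
  22÷6 = 3 each, +1 to first 4
Round 2: Ashgrove=8 Cedarfen=15 Fernhollow=15 Greywater=16 Hollowpine=14 Juniper=15 → close Cedarfen (overflow 10)
  15÷5 = 3 each, +1 to first 0
Round 3: Ashgrove=11 Fernhollow=18 Greywater=19 Hollowpine=17 Juniper=18 → close Juniper (overflow 13)
  18÷4 = 4 each, +1 to first 2
Round 4: Ashgrove=16 Fernhollow=23 Greywater=23 Hollowpine=21 → close Fernhollow (overflow 11)
  23÷3 = 7 each, +1 to first 2
Round 5: Ashgrove=24 Greywater=31 Hollowpine=28 → close Greywater (overflow 18)
  31÷2 = 15 each, +1 to first 1
Round 6: Ashgrove=40 Hollowpine=43 → close Ashgrove (overflow 32)
  40÷1 = 40 each, +1 to first 0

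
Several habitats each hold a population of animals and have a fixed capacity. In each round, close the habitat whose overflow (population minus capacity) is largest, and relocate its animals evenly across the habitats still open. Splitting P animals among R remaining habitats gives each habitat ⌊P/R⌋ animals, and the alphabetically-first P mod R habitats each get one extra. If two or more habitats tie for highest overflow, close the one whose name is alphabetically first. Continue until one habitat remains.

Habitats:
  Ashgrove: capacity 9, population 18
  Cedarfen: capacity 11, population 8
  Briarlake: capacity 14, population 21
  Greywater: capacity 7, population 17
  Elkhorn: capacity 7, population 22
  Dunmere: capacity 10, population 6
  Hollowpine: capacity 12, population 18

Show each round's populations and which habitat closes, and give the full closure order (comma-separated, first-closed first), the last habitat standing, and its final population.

Closure order: Elkhorn, Ashgrove, Greywater, Briarlake, Hollowpine, Cedarfen
Last habitat: Dunmere with 110 animals

Round 1: Ashgrove=18 Briarlake=21 Cedarfen=8 Dunmere=6 Elkhorn=22 Greywater=17 Hollowpine=18 → close Elkhorn (overflow 15)
  22÷6 = 3 each, +1 to first 4
Round 2: Ashgrove=22 Briarlake=25 Cedarfen=12 Dunmere=10 Greywater=20 Hollowpine=21 → close Ashgrove (overflow 13)
  22÷5 = 4 each, +1 to first 2
Round 3: Briarlake=30 Cedarfen=17 Dunmere=14 Greywater=24 Hollowpine=25 → close Greywater (overflow 17)
  24÷4 = 6 each, +1 to first 0
Round 4: Briarlake=36 Cedarfen=23 Dunmere=20 Hollowpine=31 → close Briarlake (overflow 22)
  36÷3 = 12 each, +1 to first 0
Round 5: Cedarfen=35 Dunmere=32 Hollowpine=43 → close Hollowpine (overflow 31)
  43÷2 = 21 each, +1 to first 1
Round 6: Cedarfen=57 Dunmere=53 → close Cedarfen (overflow 46)
  57÷1 = 57 each, +1 to first 0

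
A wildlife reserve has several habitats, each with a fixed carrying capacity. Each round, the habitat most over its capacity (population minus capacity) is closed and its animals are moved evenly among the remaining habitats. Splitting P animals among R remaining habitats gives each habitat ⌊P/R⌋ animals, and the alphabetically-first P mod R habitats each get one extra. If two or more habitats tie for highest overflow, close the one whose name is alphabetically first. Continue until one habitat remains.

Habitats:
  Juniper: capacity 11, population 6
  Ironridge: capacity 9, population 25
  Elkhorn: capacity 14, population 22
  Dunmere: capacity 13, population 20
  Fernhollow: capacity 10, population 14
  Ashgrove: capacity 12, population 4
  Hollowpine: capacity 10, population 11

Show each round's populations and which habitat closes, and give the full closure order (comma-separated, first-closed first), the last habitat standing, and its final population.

Round 1: Ashgrove=4 Dunmere=20 Elkhorn=22 Fernhollow=14 Hollowpine=11 Ironridge=25 Juniper=6 → close Ironridge (overflow 16)
  25÷6 = 4 each, +1 to first 1
Round 2: Ashgrove=9 Dunmere=24 Elkhorn=26 Fernhollow=18 Hollowpine=15 Juniper=10 → close Elkhorn (overflow 12)
  26÷5 = 5 each, +1 to first 1
Round 3: Ashgrove=15 Dunmere=29 Fernhollow=23 Hollowpine=20 Juniper=15 → close Dunmere (overflow 16)
  29÷4 = 7 each, +1 to first 1
Round 4: Ashgrove=23 Fernhollow=30 Hollowpine=27 Juniper=22 → close Fernhollow (overflow 20)
  30÷3 = 10 each, +1 to first 0
Round 5: Ashgrove=33 Hollowpine=37 Juniper=32 → close Hollowpine (overflow 27)
  37÷2 = 18 each, +1 to first 1
Round 6: Ashgrove=52 Juniper=50 → close Ashgrove (overflow 40)
  52÷1 = 52 each, +1 to first 0

Closure order: Ironridge, Elkhorn, Dunmere, Fernhollow, Hollowpine, Ashgrove
Last habitat: Juniper with 102 animals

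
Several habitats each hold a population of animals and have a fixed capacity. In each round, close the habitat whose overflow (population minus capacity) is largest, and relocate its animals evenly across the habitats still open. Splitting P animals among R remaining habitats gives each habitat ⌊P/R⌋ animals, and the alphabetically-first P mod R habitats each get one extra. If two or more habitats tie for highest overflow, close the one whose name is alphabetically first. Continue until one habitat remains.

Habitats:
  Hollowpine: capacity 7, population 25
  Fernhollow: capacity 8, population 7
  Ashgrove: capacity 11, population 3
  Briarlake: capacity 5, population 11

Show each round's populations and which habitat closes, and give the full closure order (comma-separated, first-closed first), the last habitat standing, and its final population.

Round 1: Ashgrove=3 Briarlake=11 Fernhollow=7 Hollowpine=25 → close Hollowpine (overflow 18)
  25÷3 = 8 each, +1 to first 1
Round 2: Ashgrove=12 Briarlake=19 Fernhollow=15 → close Briarlake (overflow 14)
  19÷2 = 9 each, +1 to first 1
Round 3: Ashgrove=22 Fernhollow=24 → close Fernhollow (overflow 16)
  24÷1 = 24 each, +1 to first 0

Closure order: Hollowpine, Briarlake, Fernhollow
Last habitat: Ashgrove with 46 animals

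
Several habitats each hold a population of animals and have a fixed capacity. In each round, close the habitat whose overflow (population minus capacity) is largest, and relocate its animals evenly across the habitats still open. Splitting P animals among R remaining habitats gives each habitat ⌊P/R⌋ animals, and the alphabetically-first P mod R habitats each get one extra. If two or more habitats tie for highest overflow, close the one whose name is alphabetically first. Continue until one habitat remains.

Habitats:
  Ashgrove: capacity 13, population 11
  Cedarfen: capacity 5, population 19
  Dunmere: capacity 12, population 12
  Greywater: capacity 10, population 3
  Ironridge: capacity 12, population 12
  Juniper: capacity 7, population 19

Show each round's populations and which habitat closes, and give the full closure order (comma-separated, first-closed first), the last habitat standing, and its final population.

Closure order: Cedarfen, Juniper, Dunmere, Ashgrove, Ironridge
Last habitat: Greywater with 76 animals

Round 1: Ashgrove=11 Cedarfen=19 Dunmere=12 Greywater=3 Ironridge=12 Juniper=19 → close Cedarfen (overflow 14)
  19÷5 = 3 each, +1 to first 4
Round 2: Ashgrove=15 Dunmere=16 Greywater=7 Ironridge=16 Juniper=22 → close Juniper (overflow 15)
  22÷4 = 5 each, +1 to first 2
Round 3: Ashgrove=21 Dunmere=22 Greywater=12 Ironridge=21 → close Dunmere (overflow 10)
  22÷3 = 7 each, +1 to first 1
Round 4: Ashgrove=29 Greywater=19 Ironridge=28 → close Ashgrove (overflow 16)
  29÷2 = 14 each, +1 to first 1
Round 5: Greywater=34 Ironridge=42 → close Ironridge (overflow 30)
  42÷1 = 42 each, +1 to first 0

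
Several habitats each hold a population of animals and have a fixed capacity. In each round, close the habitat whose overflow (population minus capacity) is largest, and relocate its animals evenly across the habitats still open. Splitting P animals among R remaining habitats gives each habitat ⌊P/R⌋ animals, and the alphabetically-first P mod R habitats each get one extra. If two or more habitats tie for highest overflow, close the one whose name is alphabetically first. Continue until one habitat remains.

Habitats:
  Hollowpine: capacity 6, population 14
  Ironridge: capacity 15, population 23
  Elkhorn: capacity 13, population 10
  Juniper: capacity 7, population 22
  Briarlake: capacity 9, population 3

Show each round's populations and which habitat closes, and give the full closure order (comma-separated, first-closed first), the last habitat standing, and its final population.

Closure order: Juniper, Hollowpine, Ironridge, Elkhorn
Last habitat: Briarlake with 72 animals

Round 1: Briarlake=3 Elkhorn=10 Hollowpine=14 Ironridge=23 Juniper=22 → close Juniper (overflow 15)
  22÷4 = 5 each, +1 to first 2
Round 2: Briarlake=9 Elkhorn=16 Hollowpine=19 Ironridge=28 → close Hollowpine (overflow 13)
  19÷3 = 6 each, +1 to first 1
Round 3: Briarlake=16 Elkhorn=22 Ironridge=34 → close Ironridge (overflow 19)
  34÷2 = 17 each, +1 to first 0
Round 4: Briarlake=33 Elkhorn=39 → close Elkhorn (overflow 26)
  39÷1 = 39 each, +1 to first 0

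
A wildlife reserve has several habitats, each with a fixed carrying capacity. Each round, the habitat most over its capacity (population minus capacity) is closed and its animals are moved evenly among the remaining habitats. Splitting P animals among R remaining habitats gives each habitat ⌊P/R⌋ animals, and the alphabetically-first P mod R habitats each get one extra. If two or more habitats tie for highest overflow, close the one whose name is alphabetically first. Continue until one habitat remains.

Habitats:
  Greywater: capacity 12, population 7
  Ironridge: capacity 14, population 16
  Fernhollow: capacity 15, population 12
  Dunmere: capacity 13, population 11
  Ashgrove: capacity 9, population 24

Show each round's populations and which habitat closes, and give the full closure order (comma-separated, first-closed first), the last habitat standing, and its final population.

Closure order: Ashgrove, Ironridge, Dunmere, Fernhollow
Last habitat: Greywater with 70 animals

Round 1: Ashgrove=24 Dunmere=11 Fernhollow=12 Greywater=7 Ironridge=16 → close Ashgrove (overflow 15)
  24÷4 = 6 each, +1 to first 0
Round 2: Dunmere=17 Fernhollow=18 Greywater=13 Ironridge=22 → close Ironridge (overflow 8)
  22÷3 = 7 each, +1 to first 1
Round 3: Dunmere=25 Fernhollow=25 Greywater=20 → close Dunmere (overflow 12)
  25÷2 = 12 each, +1 to first 1
Round 4: Fernhollow=38 Greywater=32 → close Fernhollow (overflow 23)
  38÷1 = 38 each, +1 to first 0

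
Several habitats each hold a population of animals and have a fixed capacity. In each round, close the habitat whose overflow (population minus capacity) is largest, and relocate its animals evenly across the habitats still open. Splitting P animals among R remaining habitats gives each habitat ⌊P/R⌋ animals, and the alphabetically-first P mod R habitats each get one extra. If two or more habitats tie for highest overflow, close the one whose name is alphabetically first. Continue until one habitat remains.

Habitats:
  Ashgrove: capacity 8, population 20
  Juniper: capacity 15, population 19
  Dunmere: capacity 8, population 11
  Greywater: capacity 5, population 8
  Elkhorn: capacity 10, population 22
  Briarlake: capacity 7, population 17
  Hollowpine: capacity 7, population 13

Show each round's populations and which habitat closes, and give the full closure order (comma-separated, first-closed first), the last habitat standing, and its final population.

Round 1: Ashgrove=20 Briarlake=17 Dunmere=11 Elkhorn=22 Greywater=8 Hollowpine=13 Juniper=19 → close Ashgrove (overflow 12)
  20÷6 = 3 each, +1 to first 2
Round 2: Briarlake=21 Dunmere=15 Elkhorn=25 Greywater=11 Hollowpine=16 Juniper=22 → close Elkhorn (overflow 15)
  25÷5 = 5 each, +1 to first 0
Round 3: Briarlake=26 Dunmere=20 Greywater=16 Hollowpine=21 Juniper=27 → close Briarlake (overflow 19)
  26÷4 = 6 each, +1 to first 2
Round 4: Dunmere=27 Greywater=23 Hollowpine=27 Juniper=33 → close Hollowpine (overflow 20)
  27÷3 = 9 each, +1 to first 0
Round 5: Dunmere=36 Greywater=32 Juniper=42 → close Dunmere (overflow 28)
  36÷2 = 18 each, +1 to first 0
Round 6: Greywater=50 Juniper=60 → close Greywater (overflow 45)
  50÷1 = 50 each, +1 to first 0

Closure order: Ashgrove, Elkhorn, Briarlake, Hollowpine, Dunmere, Greywater
Last habitat: Juniper with 110 animals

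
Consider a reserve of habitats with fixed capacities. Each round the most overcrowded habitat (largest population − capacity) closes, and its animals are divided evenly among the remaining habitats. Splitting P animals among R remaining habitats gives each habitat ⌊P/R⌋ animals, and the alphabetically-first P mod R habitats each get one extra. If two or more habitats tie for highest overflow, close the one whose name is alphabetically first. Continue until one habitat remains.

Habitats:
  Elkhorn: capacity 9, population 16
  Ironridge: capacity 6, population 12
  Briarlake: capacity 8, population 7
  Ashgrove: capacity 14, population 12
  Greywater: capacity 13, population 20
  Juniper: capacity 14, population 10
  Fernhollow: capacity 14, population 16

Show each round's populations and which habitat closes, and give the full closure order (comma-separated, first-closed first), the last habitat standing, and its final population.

Round 1: Ashgrove=12 Briarlake=7 Elkhorn=16 Fernhollow=16 Greywater=20 Ironridge=12 Juniper=10 → close Elkhorn (overflow 7)
  16÷6 = 2 each, +1 to first 4
Round 2: Ashgrove=15 Briarlake=10 Fernhollow=19 Greywater=23 Ironridge=14 Juniper=12 → close Greywater (overflow 10)
  23÷5 = 4 each, +1 to first 3
Round 3: Ashgrove=20 Briarlake=15 Fernhollow=24 Ironridge=18 Juniper=16 → close Ironridge (overflow 12)
  18÷4 = 4 each, +1 to first 2
Round 4: Ashgrove=25 Briarlake=20 Fernhollow=28 Juniper=20 → close Fernhollow (overflow 14)
  28÷3 = 9 each, +1 to first 1
Round 5: Ashgrove=35 Briarlake=29 Juniper=29 → close Ashgrove (overflow 21)
  35÷2 = 17 each, +1 to first 1
Round 6: Briarlake=47 Juniper=46 → close Briarlake (overflow 39)
  47÷1 = 47 each, +1 to first 0

Closure order: Elkhorn, Greywater, Ironridge, Fernhollow, Ashgrove, Briarlake
Last habitat: Juniper with 93 animals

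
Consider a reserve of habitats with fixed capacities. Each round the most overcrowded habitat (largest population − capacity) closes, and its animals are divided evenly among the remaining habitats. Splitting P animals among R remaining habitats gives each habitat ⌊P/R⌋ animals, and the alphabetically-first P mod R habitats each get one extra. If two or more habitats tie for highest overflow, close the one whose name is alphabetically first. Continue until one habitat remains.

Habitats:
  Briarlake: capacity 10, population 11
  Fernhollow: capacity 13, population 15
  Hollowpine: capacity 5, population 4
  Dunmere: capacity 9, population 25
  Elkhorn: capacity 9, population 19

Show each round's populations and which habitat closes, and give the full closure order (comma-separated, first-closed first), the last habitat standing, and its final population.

Round 1: Briarlake=11 Dunmere=25 Elkhorn=19 Fernhollow=15 Hollowpine=4 → close Dunmere (overflow 16)
  25÷4 = 6 each, +1 to first 1
Round 2: Briarlake=18 Elkhorn=25 Fernhollow=21 Hollowpine=10 → close Elkhorn (overflow 16)
  25÷3 = 8 each, +1 to first 1
Round 3: Briarlake=27 Fernhollow=29 Hollowpine=18 → close Briarlake (overflow 17)
  27÷2 = 13 each, +1 to first 1
Round 4: Fernhollow=43 Hollowpine=31 → close Fernhollow (overflow 30)
  43÷1 = 43 each, +1 to first 0

Closure order: Dunmere, Elkhorn, Briarlake, Fernhollow
Last habitat: Hollowpine with 74 animals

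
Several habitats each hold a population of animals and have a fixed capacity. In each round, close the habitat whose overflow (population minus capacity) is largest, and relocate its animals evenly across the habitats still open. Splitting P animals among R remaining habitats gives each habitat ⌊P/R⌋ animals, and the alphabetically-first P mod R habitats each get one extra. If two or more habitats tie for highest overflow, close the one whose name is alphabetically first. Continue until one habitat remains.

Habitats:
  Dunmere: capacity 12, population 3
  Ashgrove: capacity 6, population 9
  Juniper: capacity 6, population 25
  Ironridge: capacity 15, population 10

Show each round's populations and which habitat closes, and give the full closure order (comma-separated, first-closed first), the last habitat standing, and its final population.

Closure order: Juniper, Ashgrove, Ironridge
Last habitat: Dunmere with 47 animals

Round 1: Ashgrove=9 Dunmere=3 Ironridge=10 Juniper=25 → close Juniper (overflow 19)
  25÷3 = 8 each, +1 to first 1
Round 2: Ashgrove=18 Dunmere=11 Ironridge=18 → close Ashgrove (overflow 12)
  18÷2 = 9 each, +1 to first 0
Round 3: Dunmere=20 Ironridge=27 → close Ironridge (overflow 12)
  27÷1 = 27 each, +1 to first 0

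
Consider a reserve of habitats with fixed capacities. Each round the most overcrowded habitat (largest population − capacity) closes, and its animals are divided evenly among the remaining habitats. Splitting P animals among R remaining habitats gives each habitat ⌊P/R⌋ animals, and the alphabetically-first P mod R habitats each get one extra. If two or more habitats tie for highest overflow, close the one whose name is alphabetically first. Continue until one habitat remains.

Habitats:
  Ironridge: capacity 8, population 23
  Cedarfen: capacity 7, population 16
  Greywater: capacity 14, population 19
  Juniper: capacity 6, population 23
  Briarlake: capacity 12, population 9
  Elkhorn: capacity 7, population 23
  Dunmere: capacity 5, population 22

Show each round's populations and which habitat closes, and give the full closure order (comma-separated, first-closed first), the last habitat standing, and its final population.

Round 1: Briarlake=9 Cedarfen=16 Dunmere=22 Elkhorn=23 Greywater=19 Ironridge=23 Juniper=23 → close Dunmere (overflow 17)
  22÷6 = 3 each, +1 to first 4
Round 2: Briarlake=13 Cedarfen=20 Elkhorn=27 Greywater=23 Ironridge=26 Juniper=26 → close Elkhorn (overflow 20)
  27÷5 = 5 each, +1 to first 2
Round 3: Briarlake=19 Cedarfen=26 Greywater=28 Ironridge=31 Juniper=31 → close Juniper (overflow 25)
  31÷4 = 7 each, +1 to first 3
Round 4: Briarlake=27 Cedarfen=34 Greywater=36 Ironridge=38 → close Ironridge (overflow 30)
  38÷3 = 12 each, +1 to first 2
Round 5: Briarlake=40 Cedarfen=47 Greywater=48 → close Cedarfen (overflow 40)
  47÷2 = 23 each, +1 to first 1
Round 6: Briarlake=64 Greywater=71 → close Greywater (overflow 57)
  71÷1 = 71 each, +1 to first 0

Closure order: Dunmere, Elkhorn, Juniper, Ironridge, Cedarfen, Greywater
Last habitat: Briarlake with 135 animals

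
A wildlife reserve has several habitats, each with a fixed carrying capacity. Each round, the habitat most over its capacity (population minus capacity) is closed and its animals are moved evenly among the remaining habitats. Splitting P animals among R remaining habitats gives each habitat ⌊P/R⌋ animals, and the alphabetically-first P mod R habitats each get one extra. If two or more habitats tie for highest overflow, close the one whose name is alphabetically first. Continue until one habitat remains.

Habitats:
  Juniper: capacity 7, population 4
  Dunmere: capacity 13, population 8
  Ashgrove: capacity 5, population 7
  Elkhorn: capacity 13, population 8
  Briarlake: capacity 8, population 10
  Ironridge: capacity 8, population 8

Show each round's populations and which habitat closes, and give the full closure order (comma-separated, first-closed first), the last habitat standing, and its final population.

Closure order: Ashgrove, Briarlake, Ironridge, Juniper, Dunmere
Last habitat: Elkhorn with 45 animals

Round 1: Ashgrove=7 Briarlake=10 Dunmere=8 Elkhorn=8 Ironridge=8 Juniper=4 → close Ashgrove (overflow 2)
  7÷5 = 1 each, +1 to first 2
Round 2: Briarlake=12 Dunmere=10 Elkhorn=9 Ironridge=9 Juniper=5 → close Briarlake (overflow 4)
  12÷4 = 3 each, +1 to first 0
Round 3: Dunmere=13 Elkhorn=12 Ironridge=12 Juniper=8 → close Ironridge (overflow 4)
  12÷3 = 4 each, +1 to first 0
Round 4: Dunmere=17 Elkhorn=16 Juniper=12 → close Juniper (overflow 5)
  12÷2 = 6 each, +1 to first 0
Round 5: Dunmere=23 Elkhorn=22 → close Dunmere (overflow 10)
  23÷1 = 23 each, +1 to first 0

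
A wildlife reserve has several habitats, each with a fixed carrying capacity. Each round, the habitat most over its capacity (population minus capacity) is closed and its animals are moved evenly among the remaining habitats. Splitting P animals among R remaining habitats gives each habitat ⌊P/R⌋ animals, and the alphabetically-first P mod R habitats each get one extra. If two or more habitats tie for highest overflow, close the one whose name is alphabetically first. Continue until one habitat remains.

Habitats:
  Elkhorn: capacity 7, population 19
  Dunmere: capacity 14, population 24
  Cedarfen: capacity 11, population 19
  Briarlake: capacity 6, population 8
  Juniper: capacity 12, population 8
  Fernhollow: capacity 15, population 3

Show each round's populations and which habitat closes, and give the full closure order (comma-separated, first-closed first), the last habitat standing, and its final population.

Round 1: Briarlake=8 Cedarfen=19 Dunmere=24 Elkhorn=19 Fernhollow=3 Juniper=8 → close Elkhorn (overflow 12)
  19÷5 = 3 each, +1 to first 4
Round 2: Briarlake=12 Cedarfen=23 Dunmere=28 Fernhollow=7 Juniper=11 → close Dunmere (overflow 14)
  28÷4 = 7 each, +1 to first 0
Round 3: Briarlake=19 Cedarfen=30 Fernhollow=14 Juniper=18 → close Cedarfen (overflow 19)
  30÷3 = 10 each, +1 to first 0
Round 4: Briarlake=29 Fernhollow=24 Juniper=28 → close Briarlake (overflow 23)
  29÷2 = 14 each, +1 to first 1
Round 5: Fernhollow=39 Juniper=42 → close Juniper (overflow 30)
  42÷1 = 42 each, +1 to first 0

Closure order: Elkhorn, Dunmere, Cedarfen, Briarlake, Juniper
Last habitat: Fernhollow with 81 animals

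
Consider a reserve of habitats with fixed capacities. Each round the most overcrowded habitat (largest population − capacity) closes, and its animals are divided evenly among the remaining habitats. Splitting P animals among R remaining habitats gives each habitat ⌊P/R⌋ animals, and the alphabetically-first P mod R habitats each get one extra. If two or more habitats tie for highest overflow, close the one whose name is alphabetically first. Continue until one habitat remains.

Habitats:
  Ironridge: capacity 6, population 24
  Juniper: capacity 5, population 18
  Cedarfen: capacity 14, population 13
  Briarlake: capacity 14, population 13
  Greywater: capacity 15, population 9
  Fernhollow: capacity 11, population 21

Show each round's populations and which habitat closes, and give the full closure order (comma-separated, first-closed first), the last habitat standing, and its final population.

Closure order: Ironridge, Juniper, Fernhollow, Briarlake, Cedarfen
Last habitat: Greywater with 98 animals

Round 1: Briarlake=13 Cedarfen=13 Fernhollow=21 Greywater=9 Ironridge=24 Juniper=18 → close Ironridge (overflow 18)
  24÷5 = 4 each, +1 to first 4
Round 2: Briarlake=18 Cedarfen=18 Fernhollow=26 Greywater=14 Juniper=22 → close Juniper (overflow 17)
  22÷4 = 5 each, +1 to first 2
Round 3: Briarlake=24 Cedarfen=24 Fernhollow=31 Greywater=19 → close Fernhollow (overflow 20)
  31÷3 = 10 each, +1 to first 1
Round 4: Briarlake=35 Cedarfen=34 Greywater=29 → close Briarlake (overflow 21)
  35÷2 = 17 each, +1 to first 1
Round 5: Cedarfen=52 Greywater=46 → close Cedarfen (overflow 38)
  52÷1 = 52 each, +1 to first 0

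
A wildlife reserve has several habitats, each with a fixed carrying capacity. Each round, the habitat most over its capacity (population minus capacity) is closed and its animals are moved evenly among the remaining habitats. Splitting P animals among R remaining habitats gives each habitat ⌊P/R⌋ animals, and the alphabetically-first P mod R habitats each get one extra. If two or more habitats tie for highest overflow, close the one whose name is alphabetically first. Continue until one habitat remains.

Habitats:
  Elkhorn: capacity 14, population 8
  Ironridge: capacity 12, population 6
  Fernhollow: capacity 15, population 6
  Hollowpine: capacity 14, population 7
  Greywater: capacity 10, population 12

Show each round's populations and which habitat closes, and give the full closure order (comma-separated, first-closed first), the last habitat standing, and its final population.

Round 1: Elkhorn=8 Fernhollow=6 Greywater=12 Hollowpine=7 Ironridge=6 → close Greywater (overflow 2)
  12÷4 = 3 each, +1 to first 0
Round 2: Elkhorn=11 Fernhollow=9 Hollowpine=10 Ironridge=9 → close Elkhorn (overflow -3)
  11÷3 = 3 each, +1 to first 2
Round 3: Fernhollow=13 Hollowpine=14 Ironridge=12 → close Hollowpine (overflow 0)
  14÷2 = 7 each, +1 to first 0
Round 4: Fernhollow=20 Ironridge=19 → close Ironridge (overflow 7)
  19÷1 = 19 each, +1 to first 0

Closure order: Greywater, Elkhorn, Hollowpine, Ironridge
Last habitat: Fernhollow with 39 animals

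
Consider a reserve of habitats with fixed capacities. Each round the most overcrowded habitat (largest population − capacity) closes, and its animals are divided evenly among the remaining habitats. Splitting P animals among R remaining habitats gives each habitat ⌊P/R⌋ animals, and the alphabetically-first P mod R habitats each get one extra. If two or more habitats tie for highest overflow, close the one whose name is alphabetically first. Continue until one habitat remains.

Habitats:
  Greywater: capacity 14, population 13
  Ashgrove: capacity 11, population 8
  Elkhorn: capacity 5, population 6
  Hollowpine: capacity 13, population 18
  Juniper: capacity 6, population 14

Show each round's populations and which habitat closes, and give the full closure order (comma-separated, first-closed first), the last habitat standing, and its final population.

Closure order: Juniper, Hollowpine, Elkhorn, Ashgrove
Last habitat: Greywater with 59 animals

Round 1: Ashgrove=8 Elkhorn=6 Greywater=13 Hollowpine=18 Juniper=14 → close Juniper (overflow 8)
  14÷4 = 3 each, +1 to first 2
Round 2: Ashgrove=12 Elkhorn=10 Greywater=16 Hollowpine=21 → close Hollowpine (overflow 8)
  21÷3 = 7 each, +1 to first 0
Round 3: Ashgrove=19 Elkhorn=17 Greywater=23 → close Elkhorn (overflow 12)
  17÷2 = 8 each, +1 to first 1
Round 4: Ashgrove=28 Greywater=31 → close Ashgrove (overflow 17)
  28÷1 = 28 each, +1 to first 0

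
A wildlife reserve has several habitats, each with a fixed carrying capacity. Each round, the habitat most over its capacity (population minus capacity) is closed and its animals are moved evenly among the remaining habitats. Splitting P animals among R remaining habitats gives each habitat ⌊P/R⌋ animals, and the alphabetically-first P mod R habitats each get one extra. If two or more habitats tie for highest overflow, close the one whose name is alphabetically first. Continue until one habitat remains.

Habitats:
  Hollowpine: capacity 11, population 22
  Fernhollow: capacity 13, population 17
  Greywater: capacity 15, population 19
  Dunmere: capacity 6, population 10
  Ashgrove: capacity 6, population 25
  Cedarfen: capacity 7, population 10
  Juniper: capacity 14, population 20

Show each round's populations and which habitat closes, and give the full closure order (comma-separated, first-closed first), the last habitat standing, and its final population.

Closure order: Ashgrove, Hollowpine, Juniper, Cedarfen, Dunmere, Fernhollow
Last habitat: Greywater with 123 animals

Round 1: Ashgrove=25 Cedarfen=10 Dunmere=10 Fernhollow=17 Greywater=19 Hollowpine=22 Juniper=20 → close Ashgrove (overflow 19)
  25÷6 = 4 each, +1 to first 1
Round 2: Cedarfen=15 Dunmere=14 Fernhollow=21 Greywater=23 Hollowpine=26 Juniper=24 → close Hollowpine (overflow 15)
  26÷5 = 5 each, +1 to first 1
Round 3: Cedarfen=21 Dunmere=19 Fernhollow=26 Greywater=28 Juniper=29 → close Juniper (overflow 15)
  29÷4 = 7 each, +1 to first 1
Round 4: Cedarfen=29 Dunmere=26 Fernhollow=33 Greywater=35 → close Cedarfen (overflow 22)
  29÷3 = 9 each, +1 to first 2
Round 5: Dunmere=36 Fernhollow=43 Greywater=44 → close Dunmere (overflow 30)
  36÷2 = 18 each, +1 to first 0
Round 6: Fernhollow=61 Greywater=62 → close Fernhollow (overflow 48)
  61÷1 = 61 each, +1 to first 0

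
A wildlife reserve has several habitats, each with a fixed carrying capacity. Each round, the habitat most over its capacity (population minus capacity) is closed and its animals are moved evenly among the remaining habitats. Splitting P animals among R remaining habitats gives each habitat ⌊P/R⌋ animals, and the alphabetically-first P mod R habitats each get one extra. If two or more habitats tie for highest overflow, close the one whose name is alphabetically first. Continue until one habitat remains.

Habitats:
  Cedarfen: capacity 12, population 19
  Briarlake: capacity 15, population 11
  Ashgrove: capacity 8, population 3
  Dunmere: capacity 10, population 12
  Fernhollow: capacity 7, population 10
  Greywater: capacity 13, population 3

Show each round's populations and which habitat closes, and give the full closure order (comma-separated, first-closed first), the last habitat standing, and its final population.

Closure order: Cedarfen, Fernhollow, Dunmere, Ashgrove, Briarlake
Last habitat: Greywater with 58 animals

Round 1: Ashgrove=3 Briarlake=11 Cedarfen=19 Dunmere=12 Fernhollow=10 Greywater=3 → close Cedarfen (overflow 7)
  19÷5 = 3 each, +1 to first 4
Round 2: Ashgrove=7 Briarlake=15 Dunmere=16 Fernhollow=14 Greywater=6 → close Fernhollow (overflow 7)
  14÷4 = 3 each, +1 to first 2
Round 3: Ashgrove=11 Briarlake=19 Dunmere=19 Greywater=9 → close Dunmere (overflow 9)
  19÷3 = 6 each, +1 to first 1
Round 4: Ashgrove=18 Briarlake=25 Greywater=15 → close Ashgrove (overflow 10)
  18÷2 = 9 each, +1 to first 0
Round 5: Briarlake=34 Greywater=24 → close Briarlake (overflow 19)
  34÷1 = 34 each, +1 to first 0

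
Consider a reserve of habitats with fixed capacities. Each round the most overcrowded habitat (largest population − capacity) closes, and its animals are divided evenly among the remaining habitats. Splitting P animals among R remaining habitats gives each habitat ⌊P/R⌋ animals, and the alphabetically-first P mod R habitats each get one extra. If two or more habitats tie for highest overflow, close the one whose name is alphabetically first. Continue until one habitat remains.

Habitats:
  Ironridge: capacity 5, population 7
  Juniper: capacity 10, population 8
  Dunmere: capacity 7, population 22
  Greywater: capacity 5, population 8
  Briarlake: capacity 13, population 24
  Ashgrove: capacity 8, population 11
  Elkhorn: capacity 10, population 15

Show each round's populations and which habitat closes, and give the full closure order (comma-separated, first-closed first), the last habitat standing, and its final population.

Closure order: Dunmere, Briarlake, Elkhorn, Ashgrove, Greywater, Ironridge
Last habitat: Juniper with 95 animals

Round 1: Ashgrove=11 Briarlake=24 Dunmere=22 Elkhorn=15 Greywater=8 Ironridge=7 Juniper=8 → close Dunmere (overflow 15)
  22÷6 = 3 each, +1 to first 4
Round 2: Ashgrove=15 Briarlake=28 Elkhorn=19 Greywater=12 Ironridge=10 Juniper=11 → close Briarlake (overflow 15)
  28÷5 = 5 each, +1 to first 3
Round 3: Ashgrove=21 Elkhorn=25 Greywater=18 Ironridge=15 Juniper=16 → close Elkhorn (overflow 15)
  25÷4 = 6 each, +1 to first 1
Round 4: Ashgrove=28 Greywater=24 Ironridge=21 Juniper=22 → close Ashgrove (overflow 20)
  28÷3 = 9 each, +1 to first 1
Round 5: Greywater=34 Ironridge=30 Juniper=31 → close Greywater (overflow 29)
  34÷2 = 17 each, +1 to first 0
Round 6: Ironridge=47 Juniper=48 → close Ironridge (overflow 42)
  47÷1 = 47 each, +1 to first 0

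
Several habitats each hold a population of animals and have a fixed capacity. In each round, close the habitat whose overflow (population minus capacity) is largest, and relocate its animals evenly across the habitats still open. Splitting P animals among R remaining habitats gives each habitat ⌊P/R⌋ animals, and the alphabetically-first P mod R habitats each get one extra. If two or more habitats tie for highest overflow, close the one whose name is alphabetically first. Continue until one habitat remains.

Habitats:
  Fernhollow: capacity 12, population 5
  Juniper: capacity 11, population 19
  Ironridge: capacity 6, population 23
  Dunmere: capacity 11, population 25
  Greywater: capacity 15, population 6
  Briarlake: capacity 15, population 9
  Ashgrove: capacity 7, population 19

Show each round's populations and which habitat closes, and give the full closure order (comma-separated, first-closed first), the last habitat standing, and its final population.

Closure order: Ironridge, Dunmere, Ashgrove, Juniper, Briarlake, Fernhollow
Last habitat: Greywater with 106 animals

Round 1: Ashgrove=19 Briarlake=9 Dunmere=25 Fernhollow=5 Greywater=6 Ironridge=23 Juniper=19 → close Ironridge (overflow 17)
  23÷6 = 3 each, +1 to first 5
Round 2: Ashgrove=23 Briarlake=13 Dunmere=29 Fernhollow=9 Greywater=10 Juniper=22 → close Dunmere (overflow 18)
  29÷5 = 5 each, +1 to first 4
Round 3: Ashgrove=29 Briarlake=19 Fernhollow=15 Greywater=16 Juniper=27 → close Ashgrove (overflow 22)
  29÷4 = 7 each, +1 to first 1
Round 4: Briarlake=27 Fernhollow=22 Greywater=23 Juniper=34 → close Juniper (overflow 23)
  34÷3 = 11 each, +1 to first 1
Round 5: Briarlake=39 Fernhollow=33 Greywater=34 → close Briarlake (overflow 24)
  39÷2 = 19 each, +1 to first 1
Round 6: Fernhollow=53 Greywater=53 → close Fernhollow (overflow 41)
  53÷1 = 53 each, +1 to first 0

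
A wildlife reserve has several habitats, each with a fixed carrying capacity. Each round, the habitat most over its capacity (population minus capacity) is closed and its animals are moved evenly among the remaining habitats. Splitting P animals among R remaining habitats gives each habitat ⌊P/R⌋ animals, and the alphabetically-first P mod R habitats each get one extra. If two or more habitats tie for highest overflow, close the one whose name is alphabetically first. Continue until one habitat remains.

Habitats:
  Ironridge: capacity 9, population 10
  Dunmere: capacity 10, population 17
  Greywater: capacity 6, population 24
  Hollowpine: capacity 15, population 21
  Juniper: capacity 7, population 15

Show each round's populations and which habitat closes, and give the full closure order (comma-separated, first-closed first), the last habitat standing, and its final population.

Closure order: Greywater, Juniper, Dunmere, Hollowpine
Last habitat: Ironridge with 87 animals

Round 1: Dunmere=17 Greywater=24 Hollowpine=21 Ironridge=10 Juniper=15 → close Greywater (overflow 18)
  24÷4 = 6 each, +1 to first 0
Round 2: Dunmere=23 Hollowpine=27 Ironridge=16 Juniper=21 → close Juniper (overflow 14)
  21÷3 = 7 each, +1 to first 0
Round 3: Dunmere=30 Hollowpine=34 Ironridge=23 → close Dunmere (overflow 20)
  30÷2 = 15 each, +1 to first 0
Round 4: Hollowpine=49 Ironridge=38 → close Hollowpine (overflow 34)
  49÷1 = 49 each, +1 to first 0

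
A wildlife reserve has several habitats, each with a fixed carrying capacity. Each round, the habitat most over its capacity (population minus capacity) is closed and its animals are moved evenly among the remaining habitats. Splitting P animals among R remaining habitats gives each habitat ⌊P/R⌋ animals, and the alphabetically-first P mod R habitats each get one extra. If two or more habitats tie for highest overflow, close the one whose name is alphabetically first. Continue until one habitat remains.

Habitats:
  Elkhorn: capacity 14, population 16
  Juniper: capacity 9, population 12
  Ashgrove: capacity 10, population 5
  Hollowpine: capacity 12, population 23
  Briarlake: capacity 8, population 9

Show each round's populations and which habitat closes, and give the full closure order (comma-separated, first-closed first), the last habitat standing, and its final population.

Round 1: Ashgrove=5 Briarlake=9 Elkhorn=16 Hollowpine=23 Juniper=12 → close Hollowpine (overflow 11)
  23÷4 = 5 each, +1 to first 3
Round 2: Ashgrove=11 Briarlake=15 Elkhorn=22 Juniper=17 → close Elkhorn (overflow 8)
  22÷3 = 7 each, +1 to first 1
Round 3: Ashgrove=19 Briarlake=22 Juniper=24 → close Juniper (overflow 15)
  24÷2 = 12 each, +1 to first 0
Round 4: Ashgrove=31 Briarlake=34 → close Briarlake (overflow 26)
  34÷1 = 34 each, +1 to first 0

Closure order: Hollowpine, Elkhorn, Juniper, Briarlake
Last habitat: Ashgrove with 65 animals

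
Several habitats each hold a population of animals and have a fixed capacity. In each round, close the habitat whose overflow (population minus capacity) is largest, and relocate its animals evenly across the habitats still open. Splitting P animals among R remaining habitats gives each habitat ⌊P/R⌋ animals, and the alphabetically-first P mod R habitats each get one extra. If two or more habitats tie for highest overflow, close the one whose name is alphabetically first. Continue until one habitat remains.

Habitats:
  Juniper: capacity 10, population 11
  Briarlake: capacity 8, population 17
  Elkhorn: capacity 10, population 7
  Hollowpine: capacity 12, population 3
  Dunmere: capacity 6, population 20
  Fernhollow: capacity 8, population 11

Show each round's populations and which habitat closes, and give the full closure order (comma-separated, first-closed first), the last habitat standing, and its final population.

Round 1: Briarlake=17 Dunmere=20 Elkhorn=7 Fernhollow=11 Hollowpine=3 Juniper=11 → close Dunmere (overflow 14)
  20÷5 = 4 each, +1 to first 0
Round 2: Briarlake=21 Elkhorn=11 Fernhollow=15 Hollowpine=7 Juniper=15 → close Briarlake (overflow 13)
  21÷4 = 5 each, +1 to first 1
Round 3: Elkhorn=17 Fernhollow=20 Hollowpine=12 Juniper=20 → close Fernhollow (overflow 12)
  20÷3 = 6 each, +1 to first 2
Round 4: Elkhorn=24 Hollowpine=19 Juniper=26 → close Juniper (overflow 16)
  26÷2 = 13 each, +1 to first 0
Round 5: Elkhorn=37 Hollowpine=32 → close Elkhorn (overflow 27)
  37÷1 = 37 each, +1 to first 0

Closure order: Dunmere, Briarlake, Fernhollow, Juniper, Elkhorn
Last habitat: Hollowpine with 69 animals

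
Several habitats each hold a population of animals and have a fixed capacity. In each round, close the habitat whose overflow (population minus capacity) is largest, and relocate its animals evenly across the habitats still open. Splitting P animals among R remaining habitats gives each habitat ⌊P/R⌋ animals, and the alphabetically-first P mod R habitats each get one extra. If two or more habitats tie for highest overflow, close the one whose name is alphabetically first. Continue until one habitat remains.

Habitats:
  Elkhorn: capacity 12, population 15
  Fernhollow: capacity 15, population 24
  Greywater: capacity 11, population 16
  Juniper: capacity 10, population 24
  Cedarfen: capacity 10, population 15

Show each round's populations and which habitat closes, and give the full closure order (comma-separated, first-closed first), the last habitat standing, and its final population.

Closure order: Juniper, Fernhollow, Cedarfen, Greywater
Last habitat: Elkhorn with 94 animals

Round 1: Cedarfen=15 Elkhorn=15 Fernhollow=24 Greywater=16 Juniper=24 → close Juniper (overflow 14)
  24÷4 = 6 each, +1 to first 0
Round 2: Cedarfen=21 Elkhorn=21 Fernhollow=30 Greywater=22 → close Fernhollow (overflow 15)
  30÷3 = 10 each, +1 to first 0
Round 3: Cedarfen=31 Elkhorn=31 Greywater=32 → close Cedarfen (overflow 21)
  31÷2 = 15 each, +1 to first 1
Round 4: Elkhorn=47 Greywater=47 → close Greywater (overflow 36)
  47÷1 = 47 each, +1 to first 0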